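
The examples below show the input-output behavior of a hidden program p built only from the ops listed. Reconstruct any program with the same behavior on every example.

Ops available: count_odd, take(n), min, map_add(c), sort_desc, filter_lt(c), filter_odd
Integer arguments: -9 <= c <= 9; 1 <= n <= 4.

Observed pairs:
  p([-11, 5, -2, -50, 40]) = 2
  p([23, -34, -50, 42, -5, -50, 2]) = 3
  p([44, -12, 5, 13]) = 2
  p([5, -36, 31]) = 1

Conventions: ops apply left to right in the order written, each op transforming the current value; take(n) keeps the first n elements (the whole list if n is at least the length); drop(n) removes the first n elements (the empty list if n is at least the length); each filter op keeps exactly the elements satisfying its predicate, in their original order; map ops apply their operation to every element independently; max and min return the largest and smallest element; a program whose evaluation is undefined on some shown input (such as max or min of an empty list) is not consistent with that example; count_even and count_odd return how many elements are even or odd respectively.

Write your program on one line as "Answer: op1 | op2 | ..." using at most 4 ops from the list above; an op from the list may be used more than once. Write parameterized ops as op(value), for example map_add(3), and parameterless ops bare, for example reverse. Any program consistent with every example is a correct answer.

take(4) | map_add(-5) | count_odd

Check, running the answer program on each example:
  [-11, 5, -2, -50, 40] -> [-11, 5, -2, -50] -> [-16, 0, -7, -55] -> 2
  [23, -34, -50, 42, -5, -50, 2] -> [23, -34, -50, 42] -> [18, -39, -55, 37] -> 3
  [44, -12, 5, 13] -> [44, -12, 5, 13] -> [39, -17, 0, 8] -> 2
  [5, -36, 31] -> [5, -36, 31] -> [0, -41, 26] -> 1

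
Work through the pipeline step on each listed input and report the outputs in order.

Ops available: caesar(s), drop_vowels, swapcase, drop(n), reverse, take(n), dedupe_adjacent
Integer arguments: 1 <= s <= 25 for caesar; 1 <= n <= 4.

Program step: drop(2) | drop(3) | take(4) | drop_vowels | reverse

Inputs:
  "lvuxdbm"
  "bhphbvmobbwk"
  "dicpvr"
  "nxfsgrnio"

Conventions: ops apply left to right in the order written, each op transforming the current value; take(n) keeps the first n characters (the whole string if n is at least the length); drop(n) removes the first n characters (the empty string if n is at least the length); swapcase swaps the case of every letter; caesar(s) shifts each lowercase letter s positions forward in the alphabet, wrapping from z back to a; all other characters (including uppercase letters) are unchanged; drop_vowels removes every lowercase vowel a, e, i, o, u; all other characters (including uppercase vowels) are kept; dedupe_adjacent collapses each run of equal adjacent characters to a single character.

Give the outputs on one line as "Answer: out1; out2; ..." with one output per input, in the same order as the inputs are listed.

"mb"; "bmv"; "r"; "nr"

Execution, op by op:
  "lvuxdbm" -> "uxdbm" -> "bm" -> "bm" -> "bm" -> "mb"
  "bhphbvmobbwk" -> "phbvmobbwk" -> "vmobbwk" -> "vmob" -> "vmb" -> "bmv"
  "dicpvr" -> "cpvr" -> "r" -> "r" -> "r" -> "r"
  "nxfsgrnio" -> "fsgrnio" -> "rnio" -> "rnio" -> "rn" -> "nr"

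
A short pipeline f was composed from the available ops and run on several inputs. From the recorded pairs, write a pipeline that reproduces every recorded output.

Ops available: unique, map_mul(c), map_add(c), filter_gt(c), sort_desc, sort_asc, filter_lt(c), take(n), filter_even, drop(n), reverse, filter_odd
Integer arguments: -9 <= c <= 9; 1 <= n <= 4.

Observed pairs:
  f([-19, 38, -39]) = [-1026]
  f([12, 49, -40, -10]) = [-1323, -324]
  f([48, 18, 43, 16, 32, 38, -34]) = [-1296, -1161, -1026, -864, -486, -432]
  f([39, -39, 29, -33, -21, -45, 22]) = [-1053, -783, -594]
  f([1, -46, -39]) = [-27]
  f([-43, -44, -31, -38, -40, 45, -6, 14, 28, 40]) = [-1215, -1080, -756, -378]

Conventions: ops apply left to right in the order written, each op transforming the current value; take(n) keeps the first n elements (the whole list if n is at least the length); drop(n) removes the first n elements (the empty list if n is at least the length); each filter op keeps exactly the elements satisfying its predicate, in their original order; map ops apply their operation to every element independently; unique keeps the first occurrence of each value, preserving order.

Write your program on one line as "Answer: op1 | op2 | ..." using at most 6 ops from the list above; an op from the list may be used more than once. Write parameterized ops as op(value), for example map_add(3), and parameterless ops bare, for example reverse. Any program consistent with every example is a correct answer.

map_mul(3) | sort_asc | filter_gt(1) | map_mul(-9) | reverse

Check, running the answer program on each example:
  [-19, 38, -39] -> [-57, 114, -117] -> [-117, -57, 114] -> [114] -> [-1026] -> [-1026]
  [12, 49, -40, -10] -> [36, 147, -120, -30] -> [-120, -30, 36, 147] -> [36, 147] -> [-324, -1323] -> [-1323, -324]
  [48, 18, 43, 16, 32, 38, -34] -> [144, 54, 129, 48, 96, 114, -102] -> [-102, 48, 54, 96, 114, 129, 144] -> [48, 54, 96, 114, 129, 144] -> [-432, -486, -864, -1026, -1161, -1296] -> [-1296, -1161, -1026, -864, -486, -432]
  [39, -39, 29, -33, -21, -45, 22] -> [117, -117, 87, -99, -63, -135, 66] -> [-135, -117, -99, -63, 66, 87, 117] -> [66, 87, 117] -> [-594, -783, -1053] -> [-1053, -783, -594]
  [1, -46, -39] -> [3, -138, -117] -> [-138, -117, 3] -> [3] -> [-27] -> [-27]
  [-43, -44, -31, -38, -40, 45, -6, 14, 28, 40] -> [-129, -132, -93, -114, -120, 135, -18, 42, 84, 120] -> [-132, -129, -120, -114, -93, -18, 42, 84, 120, 135] -> [42, 84, 120, 135] -> [-378, -756, -1080, -1215] -> [-1215, -1080, -756, -378]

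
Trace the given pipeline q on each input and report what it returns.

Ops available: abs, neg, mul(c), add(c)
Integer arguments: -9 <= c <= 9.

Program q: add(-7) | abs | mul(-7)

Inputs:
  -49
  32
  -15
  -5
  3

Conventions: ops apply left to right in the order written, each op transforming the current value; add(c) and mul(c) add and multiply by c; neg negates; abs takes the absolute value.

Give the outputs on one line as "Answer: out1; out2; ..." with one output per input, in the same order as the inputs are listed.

Execution, op by op:
  -49 -> -56 -> 56 -> -392
  32 -> 25 -> 25 -> -175
  -15 -> -22 -> 22 -> -154
  -5 -> -12 -> 12 -> -84
  3 -> -4 -> 4 -> -28

-392; -175; -154; -84; -28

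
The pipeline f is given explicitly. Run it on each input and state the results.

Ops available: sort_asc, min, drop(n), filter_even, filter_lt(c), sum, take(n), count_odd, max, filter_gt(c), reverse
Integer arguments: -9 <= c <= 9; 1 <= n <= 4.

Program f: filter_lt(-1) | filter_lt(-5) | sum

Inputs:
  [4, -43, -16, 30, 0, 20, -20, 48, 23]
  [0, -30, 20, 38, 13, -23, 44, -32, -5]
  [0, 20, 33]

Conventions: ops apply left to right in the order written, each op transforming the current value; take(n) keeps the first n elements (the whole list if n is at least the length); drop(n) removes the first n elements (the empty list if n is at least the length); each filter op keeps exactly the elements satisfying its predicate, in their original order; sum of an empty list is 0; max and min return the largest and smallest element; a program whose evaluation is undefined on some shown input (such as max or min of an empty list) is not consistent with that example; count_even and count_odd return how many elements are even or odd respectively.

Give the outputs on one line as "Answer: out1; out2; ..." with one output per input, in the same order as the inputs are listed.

Execution, op by op:
  [4, -43, -16, 30, 0, 20, -20, 48, 23] -> [-43, -16, -20] -> [-43, -16, -20] -> -79
  [0, -30, 20, 38, 13, -23, 44, -32, -5] -> [-30, -23, -32, -5] -> [-30, -23, -32] -> -85
  [0, 20, 33] -> [] -> [] -> 0

-79; -85; 0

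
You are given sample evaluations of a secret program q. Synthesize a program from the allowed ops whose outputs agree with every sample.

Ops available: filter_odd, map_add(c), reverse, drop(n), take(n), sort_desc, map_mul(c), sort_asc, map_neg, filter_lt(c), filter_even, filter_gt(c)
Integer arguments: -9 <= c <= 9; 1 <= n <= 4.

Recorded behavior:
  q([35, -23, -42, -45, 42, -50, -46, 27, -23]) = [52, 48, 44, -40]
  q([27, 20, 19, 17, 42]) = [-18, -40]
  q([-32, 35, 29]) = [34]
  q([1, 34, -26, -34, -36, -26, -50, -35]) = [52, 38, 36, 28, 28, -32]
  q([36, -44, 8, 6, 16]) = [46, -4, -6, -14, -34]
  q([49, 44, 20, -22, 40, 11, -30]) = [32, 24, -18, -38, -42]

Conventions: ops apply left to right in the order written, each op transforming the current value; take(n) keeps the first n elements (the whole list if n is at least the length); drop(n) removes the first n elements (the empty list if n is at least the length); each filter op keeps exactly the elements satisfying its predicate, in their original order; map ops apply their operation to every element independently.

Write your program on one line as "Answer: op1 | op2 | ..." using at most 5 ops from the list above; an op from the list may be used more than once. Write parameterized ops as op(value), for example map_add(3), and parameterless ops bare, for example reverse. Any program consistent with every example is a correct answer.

sort_asc | filter_even | map_neg | map_add(2)

Check, running the answer program on each example:
  [35, -23, -42, -45, 42, -50, -46, 27, -23] -> [-50, -46, -45, -42, -23, -23, 27, 35, 42] -> [-50, -46, -42, 42] -> [50, 46, 42, -42] -> [52, 48, 44, -40]
  [27, 20, 19, 17, 42] -> [17, 19, 20, 27, 42] -> [20, 42] -> [-20, -42] -> [-18, -40]
  [-32, 35, 29] -> [-32, 29, 35] -> [-32] -> [32] -> [34]
  [1, 34, -26, -34, -36, -26, -50, -35] -> [-50, -36, -35, -34, -26, -26, 1, 34] -> [-50, -36, -34, -26, -26, 34] -> [50, 36, 34, 26, 26, -34] -> [52, 38, 36, 28, 28, -32]
  [36, -44, 8, 6, 16] -> [-44, 6, 8, 16, 36] -> [-44, 6, 8, 16, 36] -> [44, -6, -8, -16, -36] -> [46, -4, -6, -14, -34]
  [49, 44, 20, -22, 40, 11, -30] -> [-30, -22, 11, 20, 40, 44, 49] -> [-30, -22, 20, 40, 44] -> [30, 22, -20, -40, -44] -> [32, 24, -18, -38, -42]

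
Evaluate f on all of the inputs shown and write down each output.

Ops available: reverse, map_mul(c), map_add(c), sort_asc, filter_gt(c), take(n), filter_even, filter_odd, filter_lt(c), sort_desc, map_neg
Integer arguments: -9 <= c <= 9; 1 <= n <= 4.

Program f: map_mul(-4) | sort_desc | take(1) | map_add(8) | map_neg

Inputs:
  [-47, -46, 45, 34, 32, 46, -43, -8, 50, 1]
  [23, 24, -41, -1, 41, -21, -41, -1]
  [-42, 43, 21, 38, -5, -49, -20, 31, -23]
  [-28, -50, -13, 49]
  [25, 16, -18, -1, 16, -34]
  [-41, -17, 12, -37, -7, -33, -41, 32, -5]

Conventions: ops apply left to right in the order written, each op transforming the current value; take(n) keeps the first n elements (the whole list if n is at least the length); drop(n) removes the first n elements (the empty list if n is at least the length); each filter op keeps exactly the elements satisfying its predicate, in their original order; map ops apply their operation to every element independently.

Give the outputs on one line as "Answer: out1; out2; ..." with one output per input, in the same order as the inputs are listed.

[-196]; [-172]; [-204]; [-208]; [-144]; [-172]

Execution, op by op:
  [-47, -46, 45, 34, 32, 46, -43, -8, 50, 1] -> [188, 184, -180, -136, -128, -184, 172, 32, -200, -4] -> [188, 184, 172, 32, -4, -128, -136, -180, -184, -200] -> [188] -> [196] -> [-196]
  [23, 24, -41, -1, 41, -21, -41, -1] -> [-92, -96, 164, 4, -164, 84, 164, 4] -> [164, 164, 84, 4, 4, -92, -96, -164] -> [164] -> [172] -> [-172]
  [-42, 43, 21, 38, -5, -49, -20, 31, -23] -> [168, -172, -84, -152, 20, 196, 80, -124, 92] -> [196, 168, 92, 80, 20, -84, -124, -152, -172] -> [196] -> [204] -> [-204]
  [-28, -50, -13, 49] -> [112, 200, 52, -196] -> [200, 112, 52, -196] -> [200] -> [208] -> [-208]
  [25, 16, -18, -1, 16, -34] -> [-100, -64, 72, 4, -64, 136] -> [136, 72, 4, -64, -64, -100] -> [136] -> [144] -> [-144]
  [-41, -17, 12, -37, -7, -33, -41, 32, -5] -> [164, 68, -48, 148, 28, 132, 164, -128, 20] -> [164, 164, 148, 132, 68, 28, 20, -48, -128] -> [164] -> [172] -> [-172]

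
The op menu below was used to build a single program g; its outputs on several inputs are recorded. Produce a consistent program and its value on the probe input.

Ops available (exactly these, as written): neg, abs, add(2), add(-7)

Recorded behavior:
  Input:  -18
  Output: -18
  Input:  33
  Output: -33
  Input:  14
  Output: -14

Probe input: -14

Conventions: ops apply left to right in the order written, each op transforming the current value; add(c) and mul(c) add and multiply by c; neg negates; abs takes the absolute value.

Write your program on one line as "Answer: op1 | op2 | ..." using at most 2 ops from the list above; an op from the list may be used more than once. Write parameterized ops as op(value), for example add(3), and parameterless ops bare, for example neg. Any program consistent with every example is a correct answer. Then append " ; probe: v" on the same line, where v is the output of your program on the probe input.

abs | neg ; probe: -14

Check, running the answer program on each example:
  -18 -> 18 -> -18
  33 -> 33 -> -33
  14 -> 14 -> -14
  probe: -14 -> 14 -> -14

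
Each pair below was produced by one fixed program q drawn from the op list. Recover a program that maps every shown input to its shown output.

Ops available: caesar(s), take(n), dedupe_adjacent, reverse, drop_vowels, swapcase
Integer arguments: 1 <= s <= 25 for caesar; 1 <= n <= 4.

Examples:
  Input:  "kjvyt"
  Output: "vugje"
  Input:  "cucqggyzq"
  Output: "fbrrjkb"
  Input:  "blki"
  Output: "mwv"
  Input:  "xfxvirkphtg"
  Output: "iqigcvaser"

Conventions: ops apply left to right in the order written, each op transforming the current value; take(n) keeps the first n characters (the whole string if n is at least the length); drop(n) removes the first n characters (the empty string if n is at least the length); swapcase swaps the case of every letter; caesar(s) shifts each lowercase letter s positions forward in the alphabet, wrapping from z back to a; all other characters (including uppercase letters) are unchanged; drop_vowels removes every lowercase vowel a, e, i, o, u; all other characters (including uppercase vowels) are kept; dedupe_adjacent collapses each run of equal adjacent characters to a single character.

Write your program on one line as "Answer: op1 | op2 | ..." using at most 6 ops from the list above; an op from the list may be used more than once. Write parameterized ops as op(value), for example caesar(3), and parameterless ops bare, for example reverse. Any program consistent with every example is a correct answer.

caesar(10) | caesar(21) | caesar(7) | drop_vowels | caesar(25)

Check, running the answer program on each example:
  "kjvyt" -> "utfid" -> "poady" -> "wvhkf" -> "wvhkf" -> "vugje"
  "cucqggyzq" -> "memaqqija" -> "hzhvlldev" -> "ogocssklc" -> "gcssklc" -> "fbrrjkb"
  "blki" -> "lvus" -> "gqpn" -> "nxwu" -> "nxw" -> "mwv"
  "xfxvirkphtg" -> "hphfsbuzrdq" -> "ckcanwpumyl" -> "jrjhudwbtfs" -> "jrjhdwbtfs" -> "iqigcvaser"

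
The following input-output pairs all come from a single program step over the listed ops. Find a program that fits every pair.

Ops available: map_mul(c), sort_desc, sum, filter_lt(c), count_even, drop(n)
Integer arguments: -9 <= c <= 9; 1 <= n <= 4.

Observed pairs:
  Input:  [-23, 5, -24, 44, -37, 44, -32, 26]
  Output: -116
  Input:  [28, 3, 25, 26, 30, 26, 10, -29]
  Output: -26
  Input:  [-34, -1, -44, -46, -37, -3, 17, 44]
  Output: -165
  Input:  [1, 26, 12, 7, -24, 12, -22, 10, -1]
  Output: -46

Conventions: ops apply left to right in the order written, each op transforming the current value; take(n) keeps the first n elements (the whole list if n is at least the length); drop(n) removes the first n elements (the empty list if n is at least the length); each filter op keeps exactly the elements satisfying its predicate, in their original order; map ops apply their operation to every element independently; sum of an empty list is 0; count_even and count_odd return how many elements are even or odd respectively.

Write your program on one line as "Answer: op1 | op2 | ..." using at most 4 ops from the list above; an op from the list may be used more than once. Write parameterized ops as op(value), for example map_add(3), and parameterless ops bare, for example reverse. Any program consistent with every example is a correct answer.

filter_lt(5) | sort_desc | sum

Check, running the answer program on each example:
  [-23, 5, -24, 44, -37, 44, -32, 26] -> [-23, -24, -37, -32] -> [-23, -24, -32, -37] -> -116
  [28, 3, 25, 26, 30, 26, 10, -29] -> [3, -29] -> [3, -29] -> -26
  [-34, -1, -44, -46, -37, -3, 17, 44] -> [-34, -1, -44, -46, -37, -3] -> [-1, -3, -34, -37, -44, -46] -> -165
  [1, 26, 12, 7, -24, 12, -22, 10, -1] -> [1, -24, -22, -1] -> [1, -1, -22, -24] -> -46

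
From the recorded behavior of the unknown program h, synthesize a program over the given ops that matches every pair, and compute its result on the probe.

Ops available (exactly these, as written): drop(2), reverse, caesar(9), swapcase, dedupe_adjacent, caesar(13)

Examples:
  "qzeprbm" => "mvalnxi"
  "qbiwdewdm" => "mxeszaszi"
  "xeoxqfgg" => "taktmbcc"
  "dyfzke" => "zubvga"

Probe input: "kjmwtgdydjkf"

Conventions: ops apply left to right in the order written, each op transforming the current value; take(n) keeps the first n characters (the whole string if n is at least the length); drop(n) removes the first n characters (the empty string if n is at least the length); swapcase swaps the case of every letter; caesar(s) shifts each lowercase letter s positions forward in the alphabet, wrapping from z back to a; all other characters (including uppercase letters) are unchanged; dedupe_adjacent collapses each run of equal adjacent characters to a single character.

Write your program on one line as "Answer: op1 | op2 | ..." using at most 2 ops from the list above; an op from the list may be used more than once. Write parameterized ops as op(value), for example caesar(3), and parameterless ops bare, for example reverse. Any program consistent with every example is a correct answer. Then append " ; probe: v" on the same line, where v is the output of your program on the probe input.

caesar(13) | caesar(9) ; probe: "gfispczuzfgb"

Check, running the answer program on each example:
  "qzeprbm" -> "dmrceoz" -> "mvalnxi"
  "qbiwdewdm" -> "dovjqrjqz" -> "mxeszaszi"
  "xeoxqfgg" -> "krbkdstt" -> "taktmbcc"
  "dyfzke" -> "qlsmxr" -> "zubvga"
  probe: "kjmwtgdydjkf" -> "xwzjgtqlqwxs" -> "gfispczuzfgb"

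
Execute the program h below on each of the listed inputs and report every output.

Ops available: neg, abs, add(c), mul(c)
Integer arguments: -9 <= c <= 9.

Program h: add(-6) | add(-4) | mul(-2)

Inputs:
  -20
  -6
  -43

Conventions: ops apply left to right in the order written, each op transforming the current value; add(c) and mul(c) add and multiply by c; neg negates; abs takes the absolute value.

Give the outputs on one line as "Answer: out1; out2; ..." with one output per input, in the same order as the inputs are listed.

Execution, op by op:
  -20 -> -26 -> -30 -> 60
  -6 -> -12 -> -16 -> 32
  -43 -> -49 -> -53 -> 106

60; 32; 106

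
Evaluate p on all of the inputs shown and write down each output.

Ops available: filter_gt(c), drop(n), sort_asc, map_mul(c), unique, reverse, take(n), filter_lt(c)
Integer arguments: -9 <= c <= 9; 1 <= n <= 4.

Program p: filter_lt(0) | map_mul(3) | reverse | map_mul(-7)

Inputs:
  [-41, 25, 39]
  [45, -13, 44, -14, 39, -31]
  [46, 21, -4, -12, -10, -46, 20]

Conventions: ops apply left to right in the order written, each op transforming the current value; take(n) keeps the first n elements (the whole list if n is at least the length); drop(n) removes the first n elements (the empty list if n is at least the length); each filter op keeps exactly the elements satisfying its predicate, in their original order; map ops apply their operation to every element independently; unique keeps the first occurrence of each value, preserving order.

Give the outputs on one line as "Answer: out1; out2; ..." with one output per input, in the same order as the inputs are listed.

[861]; [651, 294, 273]; [966, 210, 252, 84]

Execution, op by op:
  [-41, 25, 39] -> [-41] -> [-123] -> [-123] -> [861]
  [45, -13, 44, -14, 39, -31] -> [-13, -14, -31] -> [-39, -42, -93] -> [-93, -42, -39] -> [651, 294, 273]
  [46, 21, -4, -12, -10, -46, 20] -> [-4, -12, -10, -46] -> [-12, -36, -30, -138] -> [-138, -30, -36, -12] -> [966, 210, 252, 84]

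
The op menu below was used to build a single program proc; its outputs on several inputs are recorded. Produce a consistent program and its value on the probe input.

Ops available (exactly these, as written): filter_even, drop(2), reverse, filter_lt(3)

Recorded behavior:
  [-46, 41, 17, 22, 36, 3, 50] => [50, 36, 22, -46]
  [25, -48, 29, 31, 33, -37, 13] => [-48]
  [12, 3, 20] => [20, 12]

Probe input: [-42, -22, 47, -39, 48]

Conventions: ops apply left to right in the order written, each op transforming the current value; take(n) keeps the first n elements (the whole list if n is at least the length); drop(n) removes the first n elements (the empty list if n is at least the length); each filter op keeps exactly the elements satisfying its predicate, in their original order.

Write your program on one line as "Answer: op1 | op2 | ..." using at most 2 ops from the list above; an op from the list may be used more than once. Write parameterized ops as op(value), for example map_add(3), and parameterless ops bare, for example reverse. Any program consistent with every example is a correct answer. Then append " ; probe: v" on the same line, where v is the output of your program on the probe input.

reverse | filter_even ; probe: [48, -22, -42]

Check, running the answer program on each example:
  [-46, 41, 17, 22, 36, 3, 50] -> [50, 3, 36, 22, 17, 41, -46] -> [50, 36, 22, -46]
  [25, -48, 29, 31, 33, -37, 13] -> [13, -37, 33, 31, 29, -48, 25] -> [-48]
  [12, 3, 20] -> [20, 3, 12] -> [20, 12]
  probe: [-42, -22, 47, -39, 48] -> [48, -39, 47, -22, -42] -> [48, -22, -42]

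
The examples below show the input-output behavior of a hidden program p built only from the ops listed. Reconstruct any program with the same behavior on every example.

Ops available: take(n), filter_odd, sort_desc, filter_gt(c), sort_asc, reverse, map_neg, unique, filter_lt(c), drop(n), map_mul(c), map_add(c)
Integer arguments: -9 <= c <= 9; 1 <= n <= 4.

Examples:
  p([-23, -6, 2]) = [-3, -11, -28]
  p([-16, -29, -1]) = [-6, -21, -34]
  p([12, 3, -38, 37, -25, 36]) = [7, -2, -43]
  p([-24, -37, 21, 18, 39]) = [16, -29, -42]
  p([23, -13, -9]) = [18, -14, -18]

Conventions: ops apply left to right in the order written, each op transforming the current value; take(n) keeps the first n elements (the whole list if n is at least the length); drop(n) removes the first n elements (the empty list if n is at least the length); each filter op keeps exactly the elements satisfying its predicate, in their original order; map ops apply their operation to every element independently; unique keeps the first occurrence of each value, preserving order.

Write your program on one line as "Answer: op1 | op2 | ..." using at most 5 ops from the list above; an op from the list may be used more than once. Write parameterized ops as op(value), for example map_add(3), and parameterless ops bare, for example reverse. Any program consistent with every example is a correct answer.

map_add(-3) | take(3) | sort_desc | map_add(-2)

Check, running the answer program on each example:
  [-23, -6, 2] -> [-26, -9, -1] -> [-26, -9, -1] -> [-1, -9, -26] -> [-3, -11, -28]
  [-16, -29, -1] -> [-19, -32, -4] -> [-19, -32, -4] -> [-4, -19, -32] -> [-6, -21, -34]
  [12, 3, -38, 37, -25, 36] -> [9, 0, -41, 34, -28, 33] -> [9, 0, -41] -> [9, 0, -41] -> [7, -2, -43]
  [-24, -37, 21, 18, 39] -> [-27, -40, 18, 15, 36] -> [-27, -40, 18] -> [18, -27, -40] -> [16, -29, -42]
  [23, -13, -9] -> [20, -16, -12] -> [20, -16, -12] -> [20, -12, -16] -> [18, -14, -18]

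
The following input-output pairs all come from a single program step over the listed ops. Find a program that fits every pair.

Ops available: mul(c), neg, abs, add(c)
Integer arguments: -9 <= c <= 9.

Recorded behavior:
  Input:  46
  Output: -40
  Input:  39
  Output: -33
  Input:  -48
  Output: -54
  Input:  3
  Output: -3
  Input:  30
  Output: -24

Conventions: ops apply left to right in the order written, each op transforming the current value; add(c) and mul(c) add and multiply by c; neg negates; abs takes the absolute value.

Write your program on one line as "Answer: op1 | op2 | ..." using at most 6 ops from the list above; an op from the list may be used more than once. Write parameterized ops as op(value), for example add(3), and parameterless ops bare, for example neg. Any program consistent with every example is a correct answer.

add(-5) | add(7) | add(-8) | abs | neg

Check, running the answer program on each example:
  46 -> 41 -> 48 -> 40 -> 40 -> -40
  39 -> 34 -> 41 -> 33 -> 33 -> -33
  -48 -> -53 -> -46 -> -54 -> 54 -> -54
  3 -> -2 -> 5 -> -3 -> 3 -> -3
  30 -> 25 -> 32 -> 24 -> 24 -> -24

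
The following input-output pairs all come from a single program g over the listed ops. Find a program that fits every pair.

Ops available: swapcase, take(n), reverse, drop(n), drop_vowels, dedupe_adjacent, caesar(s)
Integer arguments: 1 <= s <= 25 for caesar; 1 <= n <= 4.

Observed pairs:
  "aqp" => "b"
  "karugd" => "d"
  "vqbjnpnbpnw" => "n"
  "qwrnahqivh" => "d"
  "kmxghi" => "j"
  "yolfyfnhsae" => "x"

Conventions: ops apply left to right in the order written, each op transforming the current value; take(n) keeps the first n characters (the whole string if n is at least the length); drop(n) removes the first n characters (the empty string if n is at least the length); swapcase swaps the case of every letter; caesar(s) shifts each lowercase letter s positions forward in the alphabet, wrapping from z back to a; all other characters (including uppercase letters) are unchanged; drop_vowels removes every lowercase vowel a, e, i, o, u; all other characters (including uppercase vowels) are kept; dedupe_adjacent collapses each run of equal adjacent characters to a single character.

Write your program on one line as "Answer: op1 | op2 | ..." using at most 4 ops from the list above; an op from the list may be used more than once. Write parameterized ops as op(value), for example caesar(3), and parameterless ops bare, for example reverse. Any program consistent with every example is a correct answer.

take(3) | caesar(12) | drop(2)

Check, running the answer program on each example:
  "aqp" -> "aqp" -> "mcb" -> "b"
  "karugd" -> "kar" -> "wmd" -> "d"
  "vqbjnpnbpnw" -> "vqb" -> "hcn" -> "n"
  "qwrnahqivh" -> "qwr" -> "cid" -> "d"
  "kmxghi" -> "kmx" -> "wyj" -> "j"
  "yolfyfnhsae" -> "yol" -> "kax" -> "x"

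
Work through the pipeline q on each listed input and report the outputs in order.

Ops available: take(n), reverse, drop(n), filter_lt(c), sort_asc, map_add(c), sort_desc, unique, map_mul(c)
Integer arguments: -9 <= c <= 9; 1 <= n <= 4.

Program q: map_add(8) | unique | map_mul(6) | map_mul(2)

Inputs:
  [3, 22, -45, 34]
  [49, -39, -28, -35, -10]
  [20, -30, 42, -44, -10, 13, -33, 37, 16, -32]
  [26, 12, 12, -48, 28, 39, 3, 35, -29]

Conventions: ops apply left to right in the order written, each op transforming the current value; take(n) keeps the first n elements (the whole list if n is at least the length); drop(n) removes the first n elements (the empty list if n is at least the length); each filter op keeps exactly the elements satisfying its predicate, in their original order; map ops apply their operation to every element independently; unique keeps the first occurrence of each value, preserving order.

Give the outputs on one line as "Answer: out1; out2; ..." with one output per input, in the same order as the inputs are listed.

Execution, op by op:
  [3, 22, -45, 34] -> [11, 30, -37, 42] -> [11, 30, -37, 42] -> [66, 180, -222, 252] -> [132, 360, -444, 504]
  [49, -39, -28, -35, -10] -> [57, -31, -20, -27, -2] -> [57, -31, -20, -27, -2] -> [342, -186, -120, -162, -12] -> [684, -372, -240, -324, -24]
  [20, -30, 42, -44, -10, 13, -33, 37, 16, -32] -> [28, -22, 50, -36, -2, 21, -25, 45, 24, -24] -> [28, -22, 50, -36, -2, 21, -25, 45, 24, -24] -> [168, -132, 300, -216, -12, 126, -150, 270, 144, -144] -> [336, -264, 600, -432, -24, 252, -300, 540, 288, -288]
  [26, 12, 12, -48, 28, 39, 3, 35, -29] -> [34, 20, 20, -40, 36, 47, 11, 43, -21] -> [34, 20, -40, 36, 47, 11, 43, -21] -> [204, 120, -240, 216, 282, 66, 258, -126] -> [408, 240, -480, 432, 564, 132, 516, -252]

[132, 360, -444, 504]; [684, -372, -240, -324, -24]; [336, -264, 600, -432, -24, 252, -300, 540, 288, -288]; [408, 240, -480, 432, 564, 132, 516, -252]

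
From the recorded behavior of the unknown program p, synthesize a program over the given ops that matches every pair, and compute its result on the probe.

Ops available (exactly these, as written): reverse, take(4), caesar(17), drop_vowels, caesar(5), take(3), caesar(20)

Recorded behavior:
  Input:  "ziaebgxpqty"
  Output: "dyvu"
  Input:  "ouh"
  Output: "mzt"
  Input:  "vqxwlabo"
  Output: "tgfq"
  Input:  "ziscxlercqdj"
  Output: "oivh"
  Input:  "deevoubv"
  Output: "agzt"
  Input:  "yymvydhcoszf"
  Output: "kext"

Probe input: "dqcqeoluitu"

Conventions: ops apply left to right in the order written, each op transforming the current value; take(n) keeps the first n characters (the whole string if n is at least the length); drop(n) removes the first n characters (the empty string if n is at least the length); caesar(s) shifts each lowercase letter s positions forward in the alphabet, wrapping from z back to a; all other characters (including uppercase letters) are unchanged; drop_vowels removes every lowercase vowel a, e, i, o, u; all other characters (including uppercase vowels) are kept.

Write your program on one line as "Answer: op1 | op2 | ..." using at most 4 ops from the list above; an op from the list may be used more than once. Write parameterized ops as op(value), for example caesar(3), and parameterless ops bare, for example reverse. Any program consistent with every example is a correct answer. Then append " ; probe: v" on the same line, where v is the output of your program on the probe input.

caesar(5) | reverse | take(4) ; probe: "zynz"

Check, running the answer program on each example:
  "ziaebgxpqty" -> "enfjglcuvyd" -> "dyvuclgjfne" -> "dyvu"
  "ouh" -> "tzm" -> "mzt" -> "mzt"
  "vqxwlabo" -> "avcbqfgt" -> "tgfqbcva" -> "tgfq"
  "ziscxlercqdj" -> "enxhcqjwhvio" -> "oivhwjqchxne" -> "oivh"
  "deevoubv" -> "ijjatzga" -> "agztajji" -> "agzt"
  "yymvydhcoszf" -> "ddradimhtxek" -> "kexthmidardd" -> "kext"
  probe: "dqcqeoluitu" -> "ivhvjtqznyz" -> "zynzqtjvhvi" -> "zynz"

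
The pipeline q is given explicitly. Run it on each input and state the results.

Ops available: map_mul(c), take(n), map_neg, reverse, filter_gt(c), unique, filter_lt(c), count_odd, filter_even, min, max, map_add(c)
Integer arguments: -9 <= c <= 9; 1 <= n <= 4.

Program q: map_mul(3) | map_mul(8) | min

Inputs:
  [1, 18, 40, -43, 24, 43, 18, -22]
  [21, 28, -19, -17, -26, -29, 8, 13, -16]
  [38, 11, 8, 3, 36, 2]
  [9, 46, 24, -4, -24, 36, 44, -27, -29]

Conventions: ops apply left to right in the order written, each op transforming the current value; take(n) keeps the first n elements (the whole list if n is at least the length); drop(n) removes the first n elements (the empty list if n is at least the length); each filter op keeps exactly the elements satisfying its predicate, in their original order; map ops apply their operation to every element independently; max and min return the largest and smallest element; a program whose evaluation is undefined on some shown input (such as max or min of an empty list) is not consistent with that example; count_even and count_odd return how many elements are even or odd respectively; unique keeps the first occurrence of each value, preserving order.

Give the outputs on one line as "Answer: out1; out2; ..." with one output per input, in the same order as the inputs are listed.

Execution, op by op:
  [1, 18, 40, -43, 24, 43, 18, -22] -> [3, 54, 120, -129, 72, 129, 54, -66] -> [24, 432, 960, -1032, 576, 1032, 432, -528] -> -1032
  [21, 28, -19, -17, -26, -29, 8, 13, -16] -> [63, 84, -57, -51, -78, -87, 24, 39, -48] -> [504, 672, -456, -408, -624, -696, 192, 312, -384] -> -696
  [38, 11, 8, 3, 36, 2] -> [114, 33, 24, 9, 108, 6] -> [912, 264, 192, 72, 864, 48] -> 48
  [9, 46, 24, -4, -24, 36, 44, -27, -29] -> [27, 138, 72, -12, -72, 108, 132, -81, -87] -> [216, 1104, 576, -96, -576, 864, 1056, -648, -696] -> -696

-1032; -696; 48; -696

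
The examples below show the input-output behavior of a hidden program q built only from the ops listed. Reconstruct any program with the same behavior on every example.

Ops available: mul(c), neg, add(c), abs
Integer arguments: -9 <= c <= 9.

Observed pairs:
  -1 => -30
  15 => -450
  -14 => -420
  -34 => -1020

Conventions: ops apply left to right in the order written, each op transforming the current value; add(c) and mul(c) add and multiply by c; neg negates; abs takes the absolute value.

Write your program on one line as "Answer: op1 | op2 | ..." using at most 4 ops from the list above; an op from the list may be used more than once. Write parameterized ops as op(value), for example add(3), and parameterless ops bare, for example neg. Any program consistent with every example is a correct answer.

mul(-5) | abs | mul(-6)

Check, running the answer program on each example:
  -1 -> 5 -> 5 -> -30
  15 -> -75 -> 75 -> -450
  -14 -> 70 -> 70 -> -420
  -34 -> 170 -> 170 -> -1020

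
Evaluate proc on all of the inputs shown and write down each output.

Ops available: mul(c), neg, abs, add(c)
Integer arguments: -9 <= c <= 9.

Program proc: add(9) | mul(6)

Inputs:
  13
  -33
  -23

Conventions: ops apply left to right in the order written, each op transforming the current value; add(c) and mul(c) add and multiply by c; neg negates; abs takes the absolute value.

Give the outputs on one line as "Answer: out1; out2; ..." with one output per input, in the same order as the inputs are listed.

132; -144; -84

Execution, op by op:
  13 -> 22 -> 132
  -33 -> -24 -> -144
  -23 -> -14 -> -84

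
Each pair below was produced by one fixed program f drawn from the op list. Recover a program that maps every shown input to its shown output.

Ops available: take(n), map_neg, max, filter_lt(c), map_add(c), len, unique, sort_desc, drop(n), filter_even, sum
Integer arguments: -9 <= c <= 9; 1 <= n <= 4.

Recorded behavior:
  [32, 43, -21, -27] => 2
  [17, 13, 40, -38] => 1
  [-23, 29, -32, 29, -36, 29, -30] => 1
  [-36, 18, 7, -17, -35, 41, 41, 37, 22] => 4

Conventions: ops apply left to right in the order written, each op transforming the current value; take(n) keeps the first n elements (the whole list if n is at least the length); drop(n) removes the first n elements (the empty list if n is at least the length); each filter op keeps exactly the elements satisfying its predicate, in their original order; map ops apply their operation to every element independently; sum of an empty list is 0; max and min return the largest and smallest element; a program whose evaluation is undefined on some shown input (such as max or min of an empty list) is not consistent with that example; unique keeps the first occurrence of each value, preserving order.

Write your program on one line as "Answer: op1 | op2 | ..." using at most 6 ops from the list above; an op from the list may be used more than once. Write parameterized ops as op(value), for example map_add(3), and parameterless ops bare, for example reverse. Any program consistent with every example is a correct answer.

map_add(5) | filter_even | drop(1) | unique | sort_desc | len

Check, running the answer program on each example:
  [32, 43, -21, -27] -> [37, 48, -16, -22] -> [48, -16, -22] -> [-16, -22] -> [-16, -22] -> [-16, -22] -> 2
  [17, 13, 40, -38] -> [22, 18, 45, -33] -> [22, 18] -> [18] -> [18] -> [18] -> 1
  [-23, 29, -32, 29, -36, 29, -30] -> [-18, 34, -27, 34, -31, 34, -25] -> [-18, 34, 34, 34] -> [34, 34, 34] -> [34] -> [34] -> 1
  [-36, 18, 7, -17, -35, 41, 41, 37, 22] -> [-31, 23, 12, -12, -30, 46, 46, 42, 27] -> [12, -12, -30, 46, 46, 42] -> [-12, -30, 46, 46, 42] -> [-12, -30, 46, 42] -> [46, 42, -12, -30] -> 4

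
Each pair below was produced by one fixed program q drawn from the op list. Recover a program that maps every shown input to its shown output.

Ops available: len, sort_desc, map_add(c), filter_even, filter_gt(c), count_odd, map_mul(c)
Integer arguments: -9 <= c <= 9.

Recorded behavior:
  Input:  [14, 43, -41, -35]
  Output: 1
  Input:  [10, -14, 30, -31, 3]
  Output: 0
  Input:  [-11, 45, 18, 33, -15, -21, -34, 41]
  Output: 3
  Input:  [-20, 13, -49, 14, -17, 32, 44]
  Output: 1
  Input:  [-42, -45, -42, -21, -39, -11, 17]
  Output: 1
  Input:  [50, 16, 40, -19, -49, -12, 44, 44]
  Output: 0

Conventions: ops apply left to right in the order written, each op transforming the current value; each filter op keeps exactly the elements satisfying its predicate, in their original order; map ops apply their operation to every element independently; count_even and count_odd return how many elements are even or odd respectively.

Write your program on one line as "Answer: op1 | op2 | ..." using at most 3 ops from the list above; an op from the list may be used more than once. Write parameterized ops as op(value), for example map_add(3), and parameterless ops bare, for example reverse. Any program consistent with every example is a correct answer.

sort_desc | filter_gt(3) | count_odd

Check, running the answer program on each example:
  [14, 43, -41, -35] -> [43, 14, -35, -41] -> [43, 14] -> 1
  [10, -14, 30, -31, 3] -> [30, 10, 3, -14, -31] -> [30, 10] -> 0
  [-11, 45, 18, 33, -15, -21, -34, 41] -> [45, 41, 33, 18, -11, -15, -21, -34] -> [45, 41, 33, 18] -> 3
  [-20, 13, -49, 14, -17, 32, 44] -> [44, 32, 14, 13, -17, -20, -49] -> [44, 32, 14, 13] -> 1
  [-42, -45, -42, -21, -39, -11, 17] -> [17, -11, -21, -39, -42, -42, -45] -> [17] -> 1
  [50, 16, 40, -19, -49, -12, 44, 44] -> [50, 44, 44, 40, 16, -12, -19, -49] -> [50, 44, 44, 40, 16] -> 0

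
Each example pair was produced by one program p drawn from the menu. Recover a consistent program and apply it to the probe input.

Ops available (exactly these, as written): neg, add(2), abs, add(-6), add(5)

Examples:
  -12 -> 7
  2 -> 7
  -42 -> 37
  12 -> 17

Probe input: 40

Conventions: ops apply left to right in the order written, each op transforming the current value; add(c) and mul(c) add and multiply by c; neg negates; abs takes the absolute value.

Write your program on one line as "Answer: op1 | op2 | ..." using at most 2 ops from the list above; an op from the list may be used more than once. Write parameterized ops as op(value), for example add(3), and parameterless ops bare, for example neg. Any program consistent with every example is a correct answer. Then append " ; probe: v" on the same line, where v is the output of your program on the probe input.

add(5) | abs ; probe: 45

Check, running the answer program on each example:
  -12 -> -7 -> 7
  2 -> 7 -> 7
  -42 -> -37 -> 37
  12 -> 17 -> 17
  probe: 40 -> 45 -> 45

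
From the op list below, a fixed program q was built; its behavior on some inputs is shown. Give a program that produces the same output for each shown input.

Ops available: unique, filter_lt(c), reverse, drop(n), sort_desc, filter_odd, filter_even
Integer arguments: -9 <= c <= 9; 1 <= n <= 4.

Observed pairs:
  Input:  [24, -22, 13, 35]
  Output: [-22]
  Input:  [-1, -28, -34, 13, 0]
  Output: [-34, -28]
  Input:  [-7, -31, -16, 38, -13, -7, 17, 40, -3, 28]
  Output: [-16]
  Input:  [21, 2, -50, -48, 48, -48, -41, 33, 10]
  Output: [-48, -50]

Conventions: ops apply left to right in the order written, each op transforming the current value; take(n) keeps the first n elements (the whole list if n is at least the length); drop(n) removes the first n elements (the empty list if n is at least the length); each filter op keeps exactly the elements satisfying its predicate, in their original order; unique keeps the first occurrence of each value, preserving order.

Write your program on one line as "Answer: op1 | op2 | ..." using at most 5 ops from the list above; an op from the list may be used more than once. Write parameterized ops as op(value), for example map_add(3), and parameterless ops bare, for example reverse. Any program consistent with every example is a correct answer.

filter_even | filter_lt(2) | filter_lt(-4) | unique | reverse

Check, running the answer program on each example:
  [24, -22, 13, 35] -> [24, -22] -> [-22] -> [-22] -> [-22] -> [-22]
  [-1, -28, -34, 13, 0] -> [-28, -34, 0] -> [-28, -34, 0] -> [-28, -34] -> [-28, -34] -> [-34, -28]
  [-7, -31, -16, 38, -13, -7, 17, 40, -3, 28] -> [-16, 38, 40, 28] -> [-16] -> [-16] -> [-16] -> [-16]
  [21, 2, -50, -48, 48, -48, -41, 33, 10] -> [2, -50, -48, 48, -48, 10] -> [-50, -48, -48] -> [-50, -48, -48] -> [-50, -48] -> [-48, -50]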